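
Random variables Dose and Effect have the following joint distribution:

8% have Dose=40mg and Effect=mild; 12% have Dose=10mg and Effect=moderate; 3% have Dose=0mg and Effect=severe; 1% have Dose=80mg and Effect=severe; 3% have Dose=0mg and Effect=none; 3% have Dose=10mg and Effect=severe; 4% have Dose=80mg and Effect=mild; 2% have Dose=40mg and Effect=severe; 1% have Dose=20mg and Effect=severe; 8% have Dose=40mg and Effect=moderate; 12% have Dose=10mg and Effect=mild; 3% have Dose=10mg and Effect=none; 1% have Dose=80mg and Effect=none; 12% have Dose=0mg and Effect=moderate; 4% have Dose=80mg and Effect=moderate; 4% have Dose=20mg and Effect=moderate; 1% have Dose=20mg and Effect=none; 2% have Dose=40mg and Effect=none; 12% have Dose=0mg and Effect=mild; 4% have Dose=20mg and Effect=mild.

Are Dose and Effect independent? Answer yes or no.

Every cell satisfies P(Dose,Effect) = P(Dose)·P(Effect). For instance P(Dose=0mg) = 0.30, P(Effect=mild) = 0.40, and 0.30×0.40 = 0.12 matches the joint entry. So Dose and Effect are independent.

yes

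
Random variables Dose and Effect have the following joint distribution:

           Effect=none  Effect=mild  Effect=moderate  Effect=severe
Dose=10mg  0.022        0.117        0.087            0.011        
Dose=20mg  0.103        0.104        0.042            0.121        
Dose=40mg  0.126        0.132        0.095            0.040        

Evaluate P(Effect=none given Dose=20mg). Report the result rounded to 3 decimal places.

P(Dose=20mg) = 0.103 + 0.104 + 0.042 + 0.121 = 0.370.
P(Effect=none | Dose=20mg) = 0.103/0.370 = 0.278.

0.278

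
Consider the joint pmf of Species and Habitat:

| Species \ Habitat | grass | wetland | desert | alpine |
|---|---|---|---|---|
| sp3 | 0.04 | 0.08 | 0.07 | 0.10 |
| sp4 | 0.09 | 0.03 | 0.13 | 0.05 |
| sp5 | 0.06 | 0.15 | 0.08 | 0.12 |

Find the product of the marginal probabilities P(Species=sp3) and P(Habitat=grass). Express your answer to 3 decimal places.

P(Species=sp3) = 0.04 + 0.08 + 0.07 + 0.10 = 0.29.
P(Habitat=grass) = 0.04 + 0.09 + 0.06 = 0.19.
Product: 0.29 × 0.19 = 0.055.

0.055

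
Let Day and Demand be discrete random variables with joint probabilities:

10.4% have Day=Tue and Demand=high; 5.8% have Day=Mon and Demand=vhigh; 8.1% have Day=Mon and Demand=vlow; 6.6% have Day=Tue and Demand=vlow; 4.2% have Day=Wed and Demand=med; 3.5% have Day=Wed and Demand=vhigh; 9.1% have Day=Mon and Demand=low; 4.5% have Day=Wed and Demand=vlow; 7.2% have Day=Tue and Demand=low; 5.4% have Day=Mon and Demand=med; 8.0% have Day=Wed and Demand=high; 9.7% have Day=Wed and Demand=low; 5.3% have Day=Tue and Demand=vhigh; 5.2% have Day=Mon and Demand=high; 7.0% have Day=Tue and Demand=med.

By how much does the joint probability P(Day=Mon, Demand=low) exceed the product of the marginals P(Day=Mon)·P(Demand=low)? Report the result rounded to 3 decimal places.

0.004

P(Day=Mon) = 0.081 + 0.091 + 0.054 + 0.052 + 0.058 = 0.336.
P(Demand=low) = 0.091 + 0.072 + 0.097 = 0.260.
P(Day=Mon, Demand=low) − P(Day=Mon)P(Demand=low) = 0.091 − 0.336×0.260 = 0.004.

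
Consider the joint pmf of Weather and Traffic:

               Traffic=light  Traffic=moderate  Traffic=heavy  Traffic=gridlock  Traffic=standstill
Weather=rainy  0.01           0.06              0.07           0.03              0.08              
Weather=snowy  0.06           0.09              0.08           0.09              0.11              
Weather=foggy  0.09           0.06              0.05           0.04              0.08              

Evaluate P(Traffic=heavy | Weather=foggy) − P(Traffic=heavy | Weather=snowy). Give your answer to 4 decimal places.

P(Weather=foggy) = 0.09 + 0.06 + 0.05 + 0.04 + 0.08 = 0.32; P(Traffic=heavy | Weather=foggy) = 0.05/0.32 = 0.15625.
P(Weather=snowy) = 0.06 + 0.09 + 0.08 + 0.09 + 0.11 = 0.43; P(Traffic=heavy | Weather=snowy) = 0.08/0.43 = 0.18605.
Difference = -0.0298.

-0.0298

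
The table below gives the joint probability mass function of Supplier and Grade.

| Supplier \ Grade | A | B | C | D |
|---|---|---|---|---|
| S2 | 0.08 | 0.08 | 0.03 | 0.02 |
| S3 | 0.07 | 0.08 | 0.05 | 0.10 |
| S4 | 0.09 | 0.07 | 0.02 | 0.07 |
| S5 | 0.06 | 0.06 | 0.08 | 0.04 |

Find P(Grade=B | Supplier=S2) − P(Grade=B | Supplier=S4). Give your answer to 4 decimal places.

P(Supplier=S2) = 0.08 + 0.08 + 0.03 + 0.02 = 0.21; P(Grade=B | Supplier=S2) = 0.08/0.21 = 0.38095.
P(Supplier=S4) = 0.09 + 0.07 + 0.02 + 0.07 = 0.25; P(Grade=B | Supplier=S4) = 0.07/0.25 = 0.28000.
Difference = 0.1010.

0.1010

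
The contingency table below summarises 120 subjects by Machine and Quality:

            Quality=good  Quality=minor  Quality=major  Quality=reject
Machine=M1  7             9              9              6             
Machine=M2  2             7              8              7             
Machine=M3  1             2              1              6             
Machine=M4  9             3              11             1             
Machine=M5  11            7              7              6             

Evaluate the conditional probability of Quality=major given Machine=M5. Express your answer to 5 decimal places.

Total with Machine=M5: 11 + 7 + 7 + 6 = 31.
P(Quality=major | Machine=M5) = 7/31 = 0.22581.

0.22581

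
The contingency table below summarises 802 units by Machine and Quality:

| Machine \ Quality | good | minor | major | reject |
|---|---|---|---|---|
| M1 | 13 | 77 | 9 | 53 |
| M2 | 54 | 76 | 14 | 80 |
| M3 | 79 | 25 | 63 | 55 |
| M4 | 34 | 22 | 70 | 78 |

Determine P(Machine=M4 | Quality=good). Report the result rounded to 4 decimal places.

0.1889

Total with Quality=good: 13 + 54 + 79 + 34 = 180.
P(Machine=M4 | Quality=good) = 34/180 = 0.1889.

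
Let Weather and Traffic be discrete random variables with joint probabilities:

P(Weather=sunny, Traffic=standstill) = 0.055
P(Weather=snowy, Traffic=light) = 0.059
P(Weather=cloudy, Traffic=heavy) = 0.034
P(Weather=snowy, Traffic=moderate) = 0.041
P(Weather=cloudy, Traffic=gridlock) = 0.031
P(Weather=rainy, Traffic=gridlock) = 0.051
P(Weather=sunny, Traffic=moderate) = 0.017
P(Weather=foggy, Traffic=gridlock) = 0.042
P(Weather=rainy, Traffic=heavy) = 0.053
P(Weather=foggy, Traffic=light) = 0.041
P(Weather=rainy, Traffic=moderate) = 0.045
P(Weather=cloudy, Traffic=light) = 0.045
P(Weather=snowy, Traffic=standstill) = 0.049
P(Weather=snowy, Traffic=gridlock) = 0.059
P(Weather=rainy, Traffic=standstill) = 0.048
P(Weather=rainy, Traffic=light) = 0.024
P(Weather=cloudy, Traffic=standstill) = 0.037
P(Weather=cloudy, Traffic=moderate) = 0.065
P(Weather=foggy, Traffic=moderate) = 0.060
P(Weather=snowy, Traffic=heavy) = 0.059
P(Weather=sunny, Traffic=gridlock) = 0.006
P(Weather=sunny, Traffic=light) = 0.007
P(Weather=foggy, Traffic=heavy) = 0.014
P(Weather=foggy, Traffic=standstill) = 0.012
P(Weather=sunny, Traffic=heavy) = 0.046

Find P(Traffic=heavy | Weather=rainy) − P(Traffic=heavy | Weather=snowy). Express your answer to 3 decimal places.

P(Weather=rainy) = 0.024 + 0.045 + 0.053 + 0.051 + 0.048 = 0.221; P(Traffic=heavy | Weather=rainy) = 0.053/0.221 = 0.2398.
P(Weather=snowy) = 0.059 + 0.041 + 0.059 + 0.059 + 0.049 = 0.267; P(Traffic=heavy | Weather=snowy) = 0.059/0.267 = 0.2210.
Difference = 0.019.

0.019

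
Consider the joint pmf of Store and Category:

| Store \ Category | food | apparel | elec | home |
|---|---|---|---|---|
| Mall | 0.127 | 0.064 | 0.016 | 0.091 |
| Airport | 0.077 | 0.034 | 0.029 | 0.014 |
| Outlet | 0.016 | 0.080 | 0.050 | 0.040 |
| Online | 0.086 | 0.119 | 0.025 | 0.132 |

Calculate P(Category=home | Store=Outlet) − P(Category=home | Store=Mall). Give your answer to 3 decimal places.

P(Store=Outlet) = 0.016 + 0.080 + 0.050 + 0.040 = 0.186; P(Category=home | Store=Outlet) = 0.040/0.186 = 0.2151.
P(Store=Mall) = 0.127 + 0.064 + 0.016 + 0.091 = 0.298; P(Category=home | Store=Mall) = 0.091/0.298 = 0.3054.
Difference = -0.090.

-0.090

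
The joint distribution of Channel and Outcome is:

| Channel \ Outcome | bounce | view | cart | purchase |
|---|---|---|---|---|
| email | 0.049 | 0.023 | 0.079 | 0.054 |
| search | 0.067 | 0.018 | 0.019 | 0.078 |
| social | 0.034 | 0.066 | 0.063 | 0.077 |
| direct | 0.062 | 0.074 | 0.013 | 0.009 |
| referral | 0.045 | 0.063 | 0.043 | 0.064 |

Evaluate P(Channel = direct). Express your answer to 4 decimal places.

0.1580

P(Channel=direct) = 0.062 + 0.074 + 0.013 + 0.009 = 0.158.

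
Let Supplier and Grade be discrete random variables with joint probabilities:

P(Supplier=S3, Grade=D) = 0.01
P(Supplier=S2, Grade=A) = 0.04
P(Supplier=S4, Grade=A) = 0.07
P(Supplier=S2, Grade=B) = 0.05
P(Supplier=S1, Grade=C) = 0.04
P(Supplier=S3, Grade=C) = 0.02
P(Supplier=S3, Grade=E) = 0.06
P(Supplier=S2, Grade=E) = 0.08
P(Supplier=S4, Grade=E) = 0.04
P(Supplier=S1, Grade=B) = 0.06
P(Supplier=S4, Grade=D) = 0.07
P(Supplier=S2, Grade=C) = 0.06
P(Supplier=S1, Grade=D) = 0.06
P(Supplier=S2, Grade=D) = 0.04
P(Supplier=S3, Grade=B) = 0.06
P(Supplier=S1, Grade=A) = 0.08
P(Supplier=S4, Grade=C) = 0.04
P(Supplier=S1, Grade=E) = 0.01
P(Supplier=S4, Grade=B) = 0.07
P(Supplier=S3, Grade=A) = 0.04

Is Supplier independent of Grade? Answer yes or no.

P(Supplier=S1) = 0.25 and P(Grade=E) = 0.19, so their product is 0.0475, but P(Supplier=S1, Grade=E) = 0.01. Since these differ, Supplier and Grade are not independent.

no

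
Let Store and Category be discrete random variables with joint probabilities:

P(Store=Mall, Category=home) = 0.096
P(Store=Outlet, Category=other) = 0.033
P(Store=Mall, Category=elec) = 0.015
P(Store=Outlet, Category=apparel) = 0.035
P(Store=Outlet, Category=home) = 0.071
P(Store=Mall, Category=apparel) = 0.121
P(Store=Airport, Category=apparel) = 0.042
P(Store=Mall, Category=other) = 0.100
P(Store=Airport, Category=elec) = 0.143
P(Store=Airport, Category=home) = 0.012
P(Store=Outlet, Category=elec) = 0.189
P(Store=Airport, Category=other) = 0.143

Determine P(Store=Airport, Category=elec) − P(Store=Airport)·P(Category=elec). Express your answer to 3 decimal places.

0.025

P(Store=Airport) = 0.042 + 0.143 + 0.012 + 0.143 = 0.340.
P(Category=elec) = 0.015 + 0.143 + 0.189 = 0.347.
P(Store=Airport, Category=elec) − P(Store=Airport)P(Category=elec) = 0.143 − 0.340×0.347 = 0.025.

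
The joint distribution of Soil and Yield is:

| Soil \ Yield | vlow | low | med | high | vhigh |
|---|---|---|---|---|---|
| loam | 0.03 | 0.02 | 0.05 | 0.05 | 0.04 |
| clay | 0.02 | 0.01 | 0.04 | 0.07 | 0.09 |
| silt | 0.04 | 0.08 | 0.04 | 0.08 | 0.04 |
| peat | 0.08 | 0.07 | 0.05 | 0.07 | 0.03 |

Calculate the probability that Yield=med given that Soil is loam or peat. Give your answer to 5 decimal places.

0.20408

P(Soil=loam) = 0.03 + 0.02 + 0.05 + 0.05 + 0.04 = 0.19.
P(Soil=peat) = 0.08 + 0.07 + 0.05 + 0.07 + 0.03 = 0.30.
P(Soil ∈ {loam, peat}) = 0.19 + 0.30 = 0.49; P(Yield=med, Soil ∈ {loam, peat}) = 0.05 + 0.05 = 0.10.
P(Yield=med | Soil ∈ {loam, peat}) = 0.10/0.49 = 0.20408.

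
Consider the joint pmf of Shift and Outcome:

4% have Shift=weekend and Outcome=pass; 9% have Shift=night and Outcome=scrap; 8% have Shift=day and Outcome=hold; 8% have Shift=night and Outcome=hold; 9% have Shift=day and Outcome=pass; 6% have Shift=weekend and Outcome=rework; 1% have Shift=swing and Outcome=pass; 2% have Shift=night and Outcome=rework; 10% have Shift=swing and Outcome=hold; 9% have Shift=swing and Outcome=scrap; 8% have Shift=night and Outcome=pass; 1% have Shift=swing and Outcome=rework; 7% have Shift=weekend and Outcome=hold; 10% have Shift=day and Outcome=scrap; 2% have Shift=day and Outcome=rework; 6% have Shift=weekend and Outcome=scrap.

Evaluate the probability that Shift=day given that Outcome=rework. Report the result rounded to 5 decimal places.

P(Outcome=rework) = 0.02 + 0.01 + 0.02 + 0.06 = 0.11.
P(Shift=day | Outcome=rework) = 0.02/0.11 = 0.18182.

0.18182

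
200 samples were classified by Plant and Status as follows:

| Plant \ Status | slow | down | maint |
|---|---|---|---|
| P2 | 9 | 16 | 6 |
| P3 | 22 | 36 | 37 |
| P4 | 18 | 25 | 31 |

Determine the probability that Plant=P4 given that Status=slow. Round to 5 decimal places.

Total with Status=slow: 9 + 22 + 18 = 49.
P(Plant=P4 | Status=slow) = 18/49 = 0.36735.

0.36735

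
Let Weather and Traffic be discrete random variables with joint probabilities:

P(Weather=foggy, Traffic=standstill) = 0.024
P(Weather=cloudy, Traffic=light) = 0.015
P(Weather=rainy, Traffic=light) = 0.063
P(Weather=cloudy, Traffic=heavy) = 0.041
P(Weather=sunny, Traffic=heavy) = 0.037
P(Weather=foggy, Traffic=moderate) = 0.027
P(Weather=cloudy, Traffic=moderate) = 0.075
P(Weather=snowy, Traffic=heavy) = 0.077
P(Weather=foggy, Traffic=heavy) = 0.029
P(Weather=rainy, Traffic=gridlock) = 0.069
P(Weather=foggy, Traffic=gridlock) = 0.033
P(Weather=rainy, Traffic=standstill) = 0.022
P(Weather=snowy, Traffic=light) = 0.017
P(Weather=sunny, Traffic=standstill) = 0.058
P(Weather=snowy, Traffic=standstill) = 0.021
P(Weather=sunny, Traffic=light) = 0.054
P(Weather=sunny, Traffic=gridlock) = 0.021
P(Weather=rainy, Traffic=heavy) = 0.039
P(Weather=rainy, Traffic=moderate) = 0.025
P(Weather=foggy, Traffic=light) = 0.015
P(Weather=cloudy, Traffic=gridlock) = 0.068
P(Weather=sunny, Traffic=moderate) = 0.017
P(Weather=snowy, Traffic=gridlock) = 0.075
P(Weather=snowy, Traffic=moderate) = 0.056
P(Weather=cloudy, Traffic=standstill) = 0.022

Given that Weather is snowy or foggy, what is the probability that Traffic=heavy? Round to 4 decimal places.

P(Weather=snowy) = 0.017 + 0.056 + 0.077 + 0.075 + 0.021 = 0.246.
P(Weather=foggy) = 0.015 + 0.027 + 0.029 + 0.033 + 0.024 = 0.128.
P(Weather ∈ {snowy, foggy}) = 0.246 + 0.128 = 0.374; P(Traffic=heavy, Weather ∈ {snowy, foggy}) = 0.077 + 0.029 = 0.106.
P(Traffic=heavy | Weather ∈ {snowy, foggy}) = 0.106/0.374 = 0.2834.

0.2834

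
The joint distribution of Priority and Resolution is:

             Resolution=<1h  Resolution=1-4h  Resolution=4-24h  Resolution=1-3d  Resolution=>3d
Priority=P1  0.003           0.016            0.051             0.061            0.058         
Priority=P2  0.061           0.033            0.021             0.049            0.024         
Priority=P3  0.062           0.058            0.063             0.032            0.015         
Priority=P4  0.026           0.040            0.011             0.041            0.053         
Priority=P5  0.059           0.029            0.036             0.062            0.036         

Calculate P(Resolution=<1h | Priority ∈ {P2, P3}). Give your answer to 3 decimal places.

0.294

P(Priority=P2) = 0.061 + 0.033 + 0.021 + 0.049 + 0.024 = 0.188.
P(Priority=P3) = 0.062 + 0.058 + 0.063 + 0.032 + 0.015 = 0.230.
P(Priority ∈ {P2, P3}) = 0.188 + 0.230 = 0.418; P(Resolution=<1h, Priority ∈ {P2, P3}) = 0.061 + 0.062 = 0.123.
P(Resolution=<1h | Priority ∈ {P2, P3}) = 0.123/0.418 = 0.294.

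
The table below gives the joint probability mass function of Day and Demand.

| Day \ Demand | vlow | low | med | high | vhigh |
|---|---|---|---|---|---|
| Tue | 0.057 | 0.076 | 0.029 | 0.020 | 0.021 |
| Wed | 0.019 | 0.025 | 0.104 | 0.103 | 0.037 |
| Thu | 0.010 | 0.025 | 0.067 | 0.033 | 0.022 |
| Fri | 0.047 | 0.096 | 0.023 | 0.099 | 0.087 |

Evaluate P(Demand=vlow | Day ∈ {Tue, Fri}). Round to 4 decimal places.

P(Day=Tue) = 0.057 + 0.076 + 0.029 + 0.020 + 0.021 = 0.203.
P(Day=Fri) = 0.047 + 0.096 + 0.023 + 0.099 + 0.087 = 0.352.
P(Day ∈ {Tue, Fri}) = 0.203 + 0.352 = 0.555; P(Demand=vlow, Day ∈ {Tue, Fri}) = 0.057 + 0.047 = 0.104.
P(Demand=vlow | Day ∈ {Tue, Fri}) = 0.104/0.555 = 0.1874.

0.1874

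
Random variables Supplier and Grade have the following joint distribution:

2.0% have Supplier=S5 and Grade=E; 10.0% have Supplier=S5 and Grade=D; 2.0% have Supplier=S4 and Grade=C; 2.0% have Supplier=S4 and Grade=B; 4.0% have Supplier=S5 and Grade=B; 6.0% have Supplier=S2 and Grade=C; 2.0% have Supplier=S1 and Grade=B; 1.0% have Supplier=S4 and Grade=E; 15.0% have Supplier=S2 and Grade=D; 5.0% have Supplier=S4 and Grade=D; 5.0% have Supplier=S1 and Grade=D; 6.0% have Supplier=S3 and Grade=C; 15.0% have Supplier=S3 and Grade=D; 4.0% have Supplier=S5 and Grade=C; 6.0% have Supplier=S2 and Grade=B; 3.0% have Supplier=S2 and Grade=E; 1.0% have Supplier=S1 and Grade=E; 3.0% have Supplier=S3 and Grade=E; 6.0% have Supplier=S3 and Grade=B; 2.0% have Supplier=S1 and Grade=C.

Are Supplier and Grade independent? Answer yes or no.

Every cell satisfies P(Supplier,Grade) = P(Supplier)·P(Grade). For instance P(Supplier=S4) = 0.100, P(Grade=E) = 0.100, and 0.100×0.100 = 0.010 matches the joint entry. So Supplier and Grade are independent.

yes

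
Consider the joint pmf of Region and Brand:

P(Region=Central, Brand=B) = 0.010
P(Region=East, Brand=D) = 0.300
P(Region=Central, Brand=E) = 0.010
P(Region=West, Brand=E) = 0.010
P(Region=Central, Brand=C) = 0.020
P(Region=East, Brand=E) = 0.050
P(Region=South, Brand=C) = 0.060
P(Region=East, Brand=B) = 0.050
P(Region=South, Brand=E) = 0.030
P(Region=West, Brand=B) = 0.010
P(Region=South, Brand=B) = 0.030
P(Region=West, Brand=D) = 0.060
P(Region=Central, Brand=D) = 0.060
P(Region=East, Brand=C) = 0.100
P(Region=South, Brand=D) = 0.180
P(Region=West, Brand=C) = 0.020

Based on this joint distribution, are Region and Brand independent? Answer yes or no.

Every cell satisfies P(Region,Brand) = P(Region)·P(Brand). For instance P(Region=East) = 0.500, P(Brand=E) = 0.100, and 0.500×0.100 = 0.050 matches the joint entry. So Region and Brand are independent.

yes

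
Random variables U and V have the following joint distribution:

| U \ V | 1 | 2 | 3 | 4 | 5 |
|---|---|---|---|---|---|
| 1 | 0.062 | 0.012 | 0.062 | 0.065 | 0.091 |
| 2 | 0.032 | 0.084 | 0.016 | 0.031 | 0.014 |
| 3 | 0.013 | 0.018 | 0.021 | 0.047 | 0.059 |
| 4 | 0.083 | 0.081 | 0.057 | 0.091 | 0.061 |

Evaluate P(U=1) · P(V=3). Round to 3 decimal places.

0.046

P(U=1) = 0.062 + 0.012 + 0.062 + 0.065 + 0.091 = 0.292.
P(V=3) = 0.062 + 0.016 + 0.021 + 0.057 = 0.156.
Product: 0.292 × 0.156 = 0.046.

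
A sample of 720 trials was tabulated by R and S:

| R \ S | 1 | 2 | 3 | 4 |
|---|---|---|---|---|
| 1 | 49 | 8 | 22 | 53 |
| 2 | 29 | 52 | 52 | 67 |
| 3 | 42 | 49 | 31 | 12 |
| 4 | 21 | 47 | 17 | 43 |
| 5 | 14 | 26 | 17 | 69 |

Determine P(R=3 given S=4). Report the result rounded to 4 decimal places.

0.0492

Total with S=4: 53 + 67 + 12 + 43 + 69 = 244.
P(R=3 | S=4) = 12/244 = 0.0492.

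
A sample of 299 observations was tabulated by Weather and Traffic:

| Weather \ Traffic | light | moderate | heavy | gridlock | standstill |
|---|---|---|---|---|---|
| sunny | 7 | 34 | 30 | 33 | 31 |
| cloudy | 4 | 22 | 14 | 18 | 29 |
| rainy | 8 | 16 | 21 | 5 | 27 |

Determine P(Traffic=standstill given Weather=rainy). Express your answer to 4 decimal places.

Total with Weather=rainy: 8 + 16 + 21 + 5 + 27 = 77.
P(Traffic=standstill | Weather=rainy) = 27/77 = 0.3506.

0.3506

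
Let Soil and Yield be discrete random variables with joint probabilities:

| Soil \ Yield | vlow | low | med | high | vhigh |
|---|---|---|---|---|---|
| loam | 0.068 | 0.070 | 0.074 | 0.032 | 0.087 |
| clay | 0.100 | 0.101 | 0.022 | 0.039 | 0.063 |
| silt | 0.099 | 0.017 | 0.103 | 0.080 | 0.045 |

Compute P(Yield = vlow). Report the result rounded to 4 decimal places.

P(Yield=vlow) = 0.068 + 0.100 + 0.099 = 0.267.

0.2670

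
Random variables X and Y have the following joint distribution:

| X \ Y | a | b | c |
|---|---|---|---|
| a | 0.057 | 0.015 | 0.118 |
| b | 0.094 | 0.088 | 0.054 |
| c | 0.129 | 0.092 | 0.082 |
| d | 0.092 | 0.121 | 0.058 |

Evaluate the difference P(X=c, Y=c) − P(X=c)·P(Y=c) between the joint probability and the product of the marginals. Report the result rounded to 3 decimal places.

-0.013

P(X=c) = 0.129 + 0.092 + 0.082 = 0.303.
P(Y=c) = 0.118 + 0.054 + 0.082 + 0.058 = 0.312.
P(X=c, Y=c) − P(X=c)P(Y=c) = 0.082 − 0.303×0.312 = -0.013.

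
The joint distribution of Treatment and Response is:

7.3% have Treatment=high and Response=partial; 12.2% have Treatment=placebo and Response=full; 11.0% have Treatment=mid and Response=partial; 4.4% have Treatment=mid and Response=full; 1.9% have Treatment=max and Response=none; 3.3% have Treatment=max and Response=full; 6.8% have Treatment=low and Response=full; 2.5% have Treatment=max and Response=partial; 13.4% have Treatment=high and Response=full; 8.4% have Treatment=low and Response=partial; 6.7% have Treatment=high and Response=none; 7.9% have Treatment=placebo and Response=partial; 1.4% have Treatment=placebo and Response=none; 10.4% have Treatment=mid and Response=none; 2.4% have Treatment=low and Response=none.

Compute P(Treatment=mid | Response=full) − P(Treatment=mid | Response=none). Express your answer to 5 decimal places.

P(Response=full) = 0.122 + 0.068 + 0.044 + 0.134 + 0.033 = 0.401; P(Treatment=mid | Response=full) = 0.044/0.401 = 0.109726.
P(Response=none) = 0.014 + 0.024 + 0.104 + 0.067 + 0.019 = 0.228; P(Treatment=mid | Response=none) = 0.104/0.228 = 0.456140.
Difference = -0.34641.

-0.34641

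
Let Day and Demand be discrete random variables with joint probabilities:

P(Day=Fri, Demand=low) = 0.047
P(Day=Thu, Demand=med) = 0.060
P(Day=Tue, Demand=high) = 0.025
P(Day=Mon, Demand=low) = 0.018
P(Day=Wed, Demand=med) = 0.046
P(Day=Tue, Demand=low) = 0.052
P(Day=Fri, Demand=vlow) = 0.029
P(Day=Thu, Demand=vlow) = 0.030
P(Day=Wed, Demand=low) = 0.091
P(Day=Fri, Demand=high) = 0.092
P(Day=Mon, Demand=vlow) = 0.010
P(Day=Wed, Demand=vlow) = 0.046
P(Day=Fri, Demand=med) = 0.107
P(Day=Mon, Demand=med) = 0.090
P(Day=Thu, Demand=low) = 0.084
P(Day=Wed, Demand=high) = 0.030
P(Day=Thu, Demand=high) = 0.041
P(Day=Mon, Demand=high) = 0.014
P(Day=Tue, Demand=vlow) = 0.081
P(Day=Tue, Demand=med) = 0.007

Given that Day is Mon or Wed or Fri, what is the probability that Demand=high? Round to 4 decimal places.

P(Day=Mon) = 0.010 + 0.018 + 0.090 + 0.014 = 0.132.
P(Day=Wed) = 0.046 + 0.091 + 0.046 + 0.030 = 0.213.
P(Day=Fri) = 0.029 + 0.047 + 0.107 + 0.092 = 0.275.
P(Day ∈ {Mon, Wed, Fri}) = 0.132 + 0.213 + 0.275 = 0.620; P(Demand=high, Day ∈ {Mon, Wed, Fri}) = 0.014 + 0.030 + 0.092 = 0.136.
P(Demand=high | Day ∈ {Mon, Wed, Fri}) = 0.136/0.620 = 0.2194.

0.2194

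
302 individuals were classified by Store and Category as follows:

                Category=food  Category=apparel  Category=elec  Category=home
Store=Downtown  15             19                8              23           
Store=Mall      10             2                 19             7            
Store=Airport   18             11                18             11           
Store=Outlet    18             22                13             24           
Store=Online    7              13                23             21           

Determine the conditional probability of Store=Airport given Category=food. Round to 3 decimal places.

Total with Category=food: 15 + 10 + 18 + 18 + 7 = 68.
P(Store=Airport | Category=food) = 18/68 = 0.265.

0.265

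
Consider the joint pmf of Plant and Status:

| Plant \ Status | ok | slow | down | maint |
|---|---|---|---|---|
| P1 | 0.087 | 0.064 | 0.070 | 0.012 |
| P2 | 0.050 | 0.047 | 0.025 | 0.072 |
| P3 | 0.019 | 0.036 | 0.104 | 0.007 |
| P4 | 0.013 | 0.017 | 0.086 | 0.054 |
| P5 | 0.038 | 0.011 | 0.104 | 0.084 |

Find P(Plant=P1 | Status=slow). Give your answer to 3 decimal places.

P(Status=slow) = 0.064 + 0.047 + 0.036 + 0.017 + 0.011 = 0.175.
P(Plant=P1 | Status=slow) = 0.064/0.175 = 0.366.

0.366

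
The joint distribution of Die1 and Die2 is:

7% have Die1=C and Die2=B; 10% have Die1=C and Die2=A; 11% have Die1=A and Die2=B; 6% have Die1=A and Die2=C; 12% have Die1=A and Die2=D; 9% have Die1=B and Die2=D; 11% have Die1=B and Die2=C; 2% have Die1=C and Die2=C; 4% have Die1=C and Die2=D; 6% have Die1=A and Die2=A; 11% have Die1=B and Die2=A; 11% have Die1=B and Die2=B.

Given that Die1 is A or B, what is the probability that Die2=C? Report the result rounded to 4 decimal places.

P(Die1=A) = 0.06 + 0.11 + 0.06 + 0.12 = 0.35.
P(Die1=B) = 0.11 + 0.11 + 0.11 + 0.09 = 0.42.
P(Die1 ∈ {A, B}) = 0.35 + 0.42 = 0.77; P(Die2=C, Die1 ∈ {A, B}) = 0.06 + 0.11 = 0.17.
P(Die2=C | Die1 ∈ {A, B}) = 0.17/0.77 = 0.2208.

0.2208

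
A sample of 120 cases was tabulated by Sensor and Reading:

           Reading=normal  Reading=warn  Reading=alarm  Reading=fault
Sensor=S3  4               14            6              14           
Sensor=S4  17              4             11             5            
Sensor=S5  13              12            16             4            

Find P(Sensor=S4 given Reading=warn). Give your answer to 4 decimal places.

Total with Reading=warn: 14 + 4 + 12 = 30.
P(Sensor=S4 | Reading=warn) = 4/30 = 0.1333.

0.1333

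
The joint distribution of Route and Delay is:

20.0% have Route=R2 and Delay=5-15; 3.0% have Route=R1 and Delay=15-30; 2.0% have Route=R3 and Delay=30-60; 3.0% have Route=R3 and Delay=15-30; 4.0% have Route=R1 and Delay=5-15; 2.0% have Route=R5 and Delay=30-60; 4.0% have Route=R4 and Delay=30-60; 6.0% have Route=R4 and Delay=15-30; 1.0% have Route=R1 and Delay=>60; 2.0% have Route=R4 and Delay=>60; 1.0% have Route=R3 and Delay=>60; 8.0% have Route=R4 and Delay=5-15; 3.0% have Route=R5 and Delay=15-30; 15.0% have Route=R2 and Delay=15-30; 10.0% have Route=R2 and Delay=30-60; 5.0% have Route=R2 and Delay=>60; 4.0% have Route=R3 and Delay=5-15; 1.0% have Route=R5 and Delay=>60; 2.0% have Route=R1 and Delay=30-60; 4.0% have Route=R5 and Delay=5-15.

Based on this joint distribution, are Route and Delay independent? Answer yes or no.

yes

Every cell satisfies P(Route,Delay) = P(Route)·P(Delay). For instance P(Route=R3) = 0.100, P(Delay=30-60) = 0.200, and 0.100×0.200 = 0.020 matches the joint entry. So Route and Delay are independent.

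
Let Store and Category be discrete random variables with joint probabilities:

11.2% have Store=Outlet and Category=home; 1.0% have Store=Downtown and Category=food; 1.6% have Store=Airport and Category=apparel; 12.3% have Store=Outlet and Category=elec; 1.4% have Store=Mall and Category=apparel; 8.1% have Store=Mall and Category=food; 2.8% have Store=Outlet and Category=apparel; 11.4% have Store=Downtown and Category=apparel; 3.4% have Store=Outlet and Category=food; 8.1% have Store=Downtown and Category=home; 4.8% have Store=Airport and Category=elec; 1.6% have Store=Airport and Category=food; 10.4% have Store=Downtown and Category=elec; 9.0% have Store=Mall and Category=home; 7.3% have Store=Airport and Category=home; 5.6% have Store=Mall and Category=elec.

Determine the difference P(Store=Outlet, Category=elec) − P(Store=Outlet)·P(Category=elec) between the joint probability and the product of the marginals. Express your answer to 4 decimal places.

0.0247

P(Store=Outlet) = 0.034 + 0.028 + 0.123 + 0.112 = 0.297.
P(Category=elec) = 0.104 + 0.056 + 0.048 + 0.123 = 0.331.
P(Store=Outlet, Category=elec) − P(Store=Outlet)P(Category=elec) = 0.123 − 0.297×0.331 = 0.0247.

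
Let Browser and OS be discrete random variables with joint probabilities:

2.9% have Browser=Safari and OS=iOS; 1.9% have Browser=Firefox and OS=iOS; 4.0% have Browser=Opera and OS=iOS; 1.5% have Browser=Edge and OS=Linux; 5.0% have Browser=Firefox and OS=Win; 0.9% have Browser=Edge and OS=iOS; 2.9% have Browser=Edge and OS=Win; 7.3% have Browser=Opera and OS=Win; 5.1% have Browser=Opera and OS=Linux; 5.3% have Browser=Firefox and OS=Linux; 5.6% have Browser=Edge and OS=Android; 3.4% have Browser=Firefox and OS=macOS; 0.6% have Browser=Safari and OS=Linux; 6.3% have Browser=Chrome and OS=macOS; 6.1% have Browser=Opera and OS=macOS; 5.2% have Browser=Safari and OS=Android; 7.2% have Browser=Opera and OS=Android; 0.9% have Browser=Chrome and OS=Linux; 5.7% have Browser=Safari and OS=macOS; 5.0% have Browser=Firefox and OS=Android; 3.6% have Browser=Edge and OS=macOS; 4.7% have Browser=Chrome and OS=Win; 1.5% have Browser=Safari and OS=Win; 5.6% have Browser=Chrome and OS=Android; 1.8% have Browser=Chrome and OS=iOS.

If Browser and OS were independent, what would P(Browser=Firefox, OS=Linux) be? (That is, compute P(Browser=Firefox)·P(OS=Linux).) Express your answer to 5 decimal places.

P(Browser=Firefox) = 0.050 + 0.034 + 0.053 + 0.019 + 0.050 = 0.206.
P(OS=Linux) = 0.009 + 0.053 + 0.006 + 0.015 + 0.051 = 0.134.
Product: 0.206 × 0.134 = 0.02760.

0.02760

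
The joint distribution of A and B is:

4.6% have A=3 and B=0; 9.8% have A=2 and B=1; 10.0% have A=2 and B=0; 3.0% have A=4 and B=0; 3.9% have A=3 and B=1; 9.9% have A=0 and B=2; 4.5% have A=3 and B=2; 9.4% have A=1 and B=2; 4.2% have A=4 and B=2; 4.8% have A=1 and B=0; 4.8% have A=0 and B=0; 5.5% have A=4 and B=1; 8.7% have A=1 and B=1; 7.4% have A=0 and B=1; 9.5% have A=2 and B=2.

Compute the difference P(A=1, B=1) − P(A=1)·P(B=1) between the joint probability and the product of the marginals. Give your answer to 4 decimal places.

0.0062

P(A=1) = 0.048 + 0.087 + 0.094 = 0.229.
P(B=1) = 0.074 + 0.087 + 0.098 + 0.039 + 0.055 = 0.353.
P(A=1, B=1) − P(A=1)P(B=1) = 0.087 − 0.229×0.353 = 0.0062.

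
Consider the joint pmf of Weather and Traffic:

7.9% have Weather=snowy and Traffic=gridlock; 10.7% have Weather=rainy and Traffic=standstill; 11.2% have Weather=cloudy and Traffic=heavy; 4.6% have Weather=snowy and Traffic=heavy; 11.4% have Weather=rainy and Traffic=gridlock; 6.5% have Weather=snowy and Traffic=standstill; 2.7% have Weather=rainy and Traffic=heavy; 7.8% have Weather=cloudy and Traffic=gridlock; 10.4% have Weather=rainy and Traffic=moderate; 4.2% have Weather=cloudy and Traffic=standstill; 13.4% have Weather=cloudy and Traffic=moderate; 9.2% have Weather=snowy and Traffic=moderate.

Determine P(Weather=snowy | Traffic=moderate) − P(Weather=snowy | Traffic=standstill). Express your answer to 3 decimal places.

-0.025

P(Traffic=moderate) = 0.134 + 0.104 + 0.092 = 0.330; P(Weather=snowy | Traffic=moderate) = 0.092/0.330 = 0.2788.
P(Traffic=standstill) = 0.042 + 0.107 + 0.065 = 0.214; P(Weather=snowy | Traffic=standstill) = 0.065/0.214 = 0.3037.
Difference = -0.025.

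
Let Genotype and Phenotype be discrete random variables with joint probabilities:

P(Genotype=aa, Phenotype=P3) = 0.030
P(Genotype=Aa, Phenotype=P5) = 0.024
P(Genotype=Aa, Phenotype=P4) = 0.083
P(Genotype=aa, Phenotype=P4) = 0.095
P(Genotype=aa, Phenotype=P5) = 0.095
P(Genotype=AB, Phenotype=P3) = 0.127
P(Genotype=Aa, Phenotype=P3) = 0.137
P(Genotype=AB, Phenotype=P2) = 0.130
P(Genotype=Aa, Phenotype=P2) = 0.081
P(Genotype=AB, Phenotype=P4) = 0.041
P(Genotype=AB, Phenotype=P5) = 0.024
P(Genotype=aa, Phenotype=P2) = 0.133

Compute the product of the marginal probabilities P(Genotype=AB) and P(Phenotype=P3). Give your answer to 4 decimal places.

P(Genotype=AB) = 0.130 + 0.127 + 0.041 + 0.024 = 0.322.
P(Phenotype=P3) = 0.137 + 0.030 + 0.127 = 0.294.
Product: 0.322 × 0.294 = 0.0947.

0.0947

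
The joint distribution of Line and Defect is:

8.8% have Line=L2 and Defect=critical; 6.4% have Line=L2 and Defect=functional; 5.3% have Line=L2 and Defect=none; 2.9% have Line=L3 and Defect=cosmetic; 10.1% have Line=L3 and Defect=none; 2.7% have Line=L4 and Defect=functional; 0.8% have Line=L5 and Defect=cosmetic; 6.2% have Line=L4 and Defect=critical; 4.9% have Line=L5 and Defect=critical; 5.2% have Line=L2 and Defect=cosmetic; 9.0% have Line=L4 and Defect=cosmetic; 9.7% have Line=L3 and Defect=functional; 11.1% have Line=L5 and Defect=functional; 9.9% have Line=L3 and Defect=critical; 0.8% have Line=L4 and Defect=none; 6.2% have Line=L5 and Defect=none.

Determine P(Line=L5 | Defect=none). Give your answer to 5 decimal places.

P(Defect=none) = 0.053 + 0.101 + 0.008 + 0.062 = 0.224.
P(Line=L5 | Defect=none) = 0.062/0.224 = 0.27679.

0.27679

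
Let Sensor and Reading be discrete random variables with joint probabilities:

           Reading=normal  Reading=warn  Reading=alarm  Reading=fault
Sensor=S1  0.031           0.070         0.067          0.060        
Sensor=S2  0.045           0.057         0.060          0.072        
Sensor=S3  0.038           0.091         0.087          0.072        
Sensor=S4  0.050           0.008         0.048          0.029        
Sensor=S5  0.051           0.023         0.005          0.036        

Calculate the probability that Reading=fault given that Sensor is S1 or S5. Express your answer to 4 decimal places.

0.2799

P(Sensor=S1) = 0.031 + 0.070 + 0.067 + 0.060 = 0.228.
P(Sensor=S5) = 0.051 + 0.023 + 0.005 + 0.036 = 0.115.
P(Sensor ∈ {S1, S5}) = 0.228 + 0.115 = 0.343; P(Reading=fault, Sensor ∈ {S1, S5}) = 0.060 + 0.036 = 0.096.
P(Reading=fault | Sensor ∈ {S1, S5}) = 0.096/0.343 = 0.2799.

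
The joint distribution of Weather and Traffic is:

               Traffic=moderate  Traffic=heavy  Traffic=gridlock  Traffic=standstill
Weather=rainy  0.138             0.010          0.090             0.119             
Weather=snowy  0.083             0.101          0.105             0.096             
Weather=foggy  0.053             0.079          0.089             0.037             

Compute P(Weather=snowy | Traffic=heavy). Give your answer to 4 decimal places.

P(Traffic=heavy) = 0.010 + 0.101 + 0.079 = 0.190.
P(Weather=snowy | Traffic=heavy) = 0.101/0.190 = 0.5316.

0.5316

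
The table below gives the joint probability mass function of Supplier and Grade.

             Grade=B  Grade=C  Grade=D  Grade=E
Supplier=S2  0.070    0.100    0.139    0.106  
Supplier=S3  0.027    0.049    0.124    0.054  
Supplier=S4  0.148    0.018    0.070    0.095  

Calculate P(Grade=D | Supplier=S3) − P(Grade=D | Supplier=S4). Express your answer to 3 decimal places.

0.277

P(Supplier=S3) = 0.027 + 0.049 + 0.124 + 0.054 = 0.254; P(Grade=D | Supplier=S3) = 0.124/0.254 = 0.4882.
P(Supplier=S4) = 0.148 + 0.018 + 0.070 + 0.095 = 0.331; P(Grade=D | Supplier=S4) = 0.070/0.331 = 0.2115.
Difference = 0.277.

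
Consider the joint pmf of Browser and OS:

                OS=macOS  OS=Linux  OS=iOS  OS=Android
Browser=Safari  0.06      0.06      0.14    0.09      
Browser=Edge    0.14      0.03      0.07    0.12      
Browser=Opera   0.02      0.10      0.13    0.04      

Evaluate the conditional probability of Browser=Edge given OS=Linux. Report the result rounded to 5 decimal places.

P(OS=Linux) = 0.06 + 0.03 + 0.10 = 0.19.
P(Browser=Edge | OS=Linux) = 0.03/0.19 = 0.15789.

0.15789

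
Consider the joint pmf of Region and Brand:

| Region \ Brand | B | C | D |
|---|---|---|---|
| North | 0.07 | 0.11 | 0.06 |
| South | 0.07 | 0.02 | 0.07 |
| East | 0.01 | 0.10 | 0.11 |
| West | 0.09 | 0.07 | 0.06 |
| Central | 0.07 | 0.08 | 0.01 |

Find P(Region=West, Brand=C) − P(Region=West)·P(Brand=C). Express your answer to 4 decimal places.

-0.0136

P(Region=West) = 0.09 + 0.07 + 0.06 = 0.22.
P(Brand=C) = 0.11 + 0.02 + 0.10 + 0.07 + 0.08 = 0.38.
P(Region=West, Brand=C) − P(Region=West)P(Brand=C) = 0.07 − 0.22×0.38 = -0.0136.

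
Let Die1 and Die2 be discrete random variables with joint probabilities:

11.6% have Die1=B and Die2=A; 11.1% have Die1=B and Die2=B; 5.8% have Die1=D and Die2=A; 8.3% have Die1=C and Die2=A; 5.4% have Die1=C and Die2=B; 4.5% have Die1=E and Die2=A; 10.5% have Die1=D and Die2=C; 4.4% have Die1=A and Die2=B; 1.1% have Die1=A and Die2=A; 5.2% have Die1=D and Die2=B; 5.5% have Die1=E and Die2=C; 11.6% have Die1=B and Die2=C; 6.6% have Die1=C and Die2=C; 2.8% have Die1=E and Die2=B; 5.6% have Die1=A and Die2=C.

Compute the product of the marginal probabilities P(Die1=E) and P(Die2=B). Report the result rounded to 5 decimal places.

0.03699

P(Die1=E) = 0.045 + 0.028 + 0.055 = 0.128.
P(Die2=B) = 0.044 + 0.111 + 0.054 + 0.052 + 0.028 = 0.289.
Product: 0.128 × 0.289 = 0.03699.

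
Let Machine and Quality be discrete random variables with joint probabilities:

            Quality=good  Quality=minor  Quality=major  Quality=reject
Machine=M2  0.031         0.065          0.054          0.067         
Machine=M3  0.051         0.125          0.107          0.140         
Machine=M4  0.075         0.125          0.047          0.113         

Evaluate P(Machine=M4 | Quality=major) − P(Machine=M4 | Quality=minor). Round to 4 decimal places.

P(Quality=major) = 0.054 + 0.107 + 0.047 = 0.208; P(Machine=M4 | Quality=major) = 0.047/0.208 = 0.22596.
P(Quality=minor) = 0.065 + 0.125 + 0.125 = 0.315; P(Machine=M4 | Quality=minor) = 0.125/0.315 = 0.39683.
Difference = -0.1709.

-0.1709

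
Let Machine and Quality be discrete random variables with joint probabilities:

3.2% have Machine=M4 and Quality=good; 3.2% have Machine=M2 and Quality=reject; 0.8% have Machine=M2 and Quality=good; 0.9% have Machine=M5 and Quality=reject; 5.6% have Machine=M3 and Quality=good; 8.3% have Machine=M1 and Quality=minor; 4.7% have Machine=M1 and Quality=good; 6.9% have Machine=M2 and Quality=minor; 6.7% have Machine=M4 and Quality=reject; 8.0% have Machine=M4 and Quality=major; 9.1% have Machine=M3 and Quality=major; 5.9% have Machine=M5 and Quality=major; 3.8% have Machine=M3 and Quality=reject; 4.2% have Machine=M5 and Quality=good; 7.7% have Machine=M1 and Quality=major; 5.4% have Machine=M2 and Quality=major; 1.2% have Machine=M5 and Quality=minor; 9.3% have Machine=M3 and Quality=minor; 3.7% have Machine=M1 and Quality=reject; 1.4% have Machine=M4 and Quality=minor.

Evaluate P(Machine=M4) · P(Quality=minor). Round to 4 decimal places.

P(Machine=M4) = 0.032 + 0.014 + 0.080 + 0.067 = 0.193.
P(Quality=minor) = 0.083 + 0.069 + 0.093 + 0.014 + 0.012 = 0.271.
Product: 0.193 × 0.271 = 0.0523.

0.0523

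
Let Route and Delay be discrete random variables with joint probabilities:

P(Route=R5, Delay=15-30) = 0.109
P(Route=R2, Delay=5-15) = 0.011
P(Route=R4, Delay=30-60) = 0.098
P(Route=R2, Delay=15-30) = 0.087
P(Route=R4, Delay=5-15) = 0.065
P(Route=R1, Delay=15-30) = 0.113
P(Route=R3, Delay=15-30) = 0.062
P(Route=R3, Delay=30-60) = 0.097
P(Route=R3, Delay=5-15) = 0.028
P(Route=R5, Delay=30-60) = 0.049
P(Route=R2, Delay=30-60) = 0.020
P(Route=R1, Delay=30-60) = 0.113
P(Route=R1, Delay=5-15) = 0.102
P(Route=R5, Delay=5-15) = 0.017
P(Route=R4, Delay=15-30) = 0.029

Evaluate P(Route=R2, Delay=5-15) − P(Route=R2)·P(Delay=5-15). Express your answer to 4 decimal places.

P(Route=R2) = 0.011 + 0.087 + 0.020 = 0.118.
P(Delay=5-15) = 0.102 + 0.011 + 0.028 + 0.065 + 0.017 = 0.223.
P(Route=R2, Delay=5-15) − P(Route=R2)P(Delay=5-15) = 0.011 − 0.118×0.223 = -0.0153.

-0.0153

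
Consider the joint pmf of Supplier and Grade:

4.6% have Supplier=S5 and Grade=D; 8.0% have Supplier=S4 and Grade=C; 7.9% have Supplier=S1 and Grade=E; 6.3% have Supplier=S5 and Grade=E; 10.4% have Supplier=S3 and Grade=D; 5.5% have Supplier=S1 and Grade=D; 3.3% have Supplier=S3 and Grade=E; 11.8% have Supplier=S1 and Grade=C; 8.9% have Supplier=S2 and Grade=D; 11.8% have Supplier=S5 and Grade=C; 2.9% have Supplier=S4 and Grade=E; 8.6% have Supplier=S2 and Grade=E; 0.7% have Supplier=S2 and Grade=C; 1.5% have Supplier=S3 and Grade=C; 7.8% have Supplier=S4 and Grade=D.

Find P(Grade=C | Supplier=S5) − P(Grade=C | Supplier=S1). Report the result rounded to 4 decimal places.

0.0516

P(Supplier=S5) = 0.118 + 0.046 + 0.063 = 0.227; P(Grade=C | Supplier=S5) = 0.118/0.227 = 0.51982.
P(Supplier=S1) = 0.118 + 0.055 + 0.079 = 0.252; P(Grade=C | Supplier=S1) = 0.118/0.252 = 0.46825.
Difference = 0.0516.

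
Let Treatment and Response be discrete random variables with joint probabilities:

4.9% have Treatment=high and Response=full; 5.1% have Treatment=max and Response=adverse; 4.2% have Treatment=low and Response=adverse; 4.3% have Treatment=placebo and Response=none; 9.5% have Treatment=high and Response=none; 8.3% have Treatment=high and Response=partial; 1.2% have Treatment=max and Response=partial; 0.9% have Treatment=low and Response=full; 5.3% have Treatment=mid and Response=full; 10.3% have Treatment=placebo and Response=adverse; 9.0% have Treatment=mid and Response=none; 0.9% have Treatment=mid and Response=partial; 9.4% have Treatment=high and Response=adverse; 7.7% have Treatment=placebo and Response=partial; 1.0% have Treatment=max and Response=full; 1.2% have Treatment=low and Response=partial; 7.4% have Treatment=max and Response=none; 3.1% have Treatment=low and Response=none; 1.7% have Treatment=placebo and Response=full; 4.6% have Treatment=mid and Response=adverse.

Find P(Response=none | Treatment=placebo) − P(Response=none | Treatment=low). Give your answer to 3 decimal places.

P(Treatment=placebo) = 0.043 + 0.077 + 0.017 + 0.103 = 0.240; P(Response=none | Treatment=placebo) = 0.043/0.240 = 0.1792.
P(Treatment=low) = 0.031 + 0.012 + 0.009 + 0.042 = 0.094; P(Response=none | Treatment=low) = 0.031/0.094 = 0.3298.
Difference = -0.151.

-0.151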